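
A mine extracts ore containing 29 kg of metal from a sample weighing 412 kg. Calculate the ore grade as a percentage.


7.0388%

Ore grade = (metal mass / ore mass) * 100
= (29 / 412) * 100
= 0.07038834951 * 100
= 7.0388%


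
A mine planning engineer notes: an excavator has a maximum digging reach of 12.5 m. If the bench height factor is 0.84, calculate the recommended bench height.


10.5 m

Bench height = reach * factor
= 12.5 * 0.84
= 10.5 m


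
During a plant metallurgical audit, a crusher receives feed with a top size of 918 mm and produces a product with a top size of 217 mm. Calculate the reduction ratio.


Reduction ratio = feed size / product size
= 918 / 217
= 4.2304

4.2304


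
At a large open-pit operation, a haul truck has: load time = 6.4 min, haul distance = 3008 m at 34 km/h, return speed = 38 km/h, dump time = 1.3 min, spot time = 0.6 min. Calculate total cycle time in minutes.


Convert haul speed to m/min: 34 * 1000/60 = 566.6666667 m/min
Haul time = 3008 / 566.6666667 = 5.308235294 min
Convert return speed to m/min: 38 * 1000/60 = 633.3333333 m/min
Return time = 3008 / 633.3333333 = 4.749473684 min
Total cycle time:
= 6.4 + 5.308235294 + 1.3 + 4.749473684 + 0.6
= 18.3577 min

18.3577 min


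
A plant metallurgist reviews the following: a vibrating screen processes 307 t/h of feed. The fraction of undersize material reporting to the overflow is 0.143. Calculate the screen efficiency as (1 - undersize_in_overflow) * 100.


85.7%

Screen efficiency = (1 - fraction of undersize in overflow) * 100
= (1 - 0.143) * 100
= 0.857 * 100
= 85.7%


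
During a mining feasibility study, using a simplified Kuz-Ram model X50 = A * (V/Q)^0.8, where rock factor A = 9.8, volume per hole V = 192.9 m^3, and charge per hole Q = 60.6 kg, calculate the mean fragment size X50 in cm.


24.7465 cm

Compute V/Q:
V/Q = 192.9 / 60.6 = 3.183168317
Raise to the power 0.8:
(V/Q)^0.8 = 3.183168317^0.8 = 2.525152915
Multiply by A:
X50 = 9.8 * 2.525152915
= 24.7465 cm


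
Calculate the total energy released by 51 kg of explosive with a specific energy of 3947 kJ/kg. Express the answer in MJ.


201.297 MJ

Energy = mass * specific_energy / 1000
= 51 * 3947 / 1000
= 201297 / 1000
= 201.297 MJ


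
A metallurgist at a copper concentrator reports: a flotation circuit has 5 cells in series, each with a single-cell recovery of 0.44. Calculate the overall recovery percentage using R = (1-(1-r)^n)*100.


94.4927%

Complement of single-cell recovery:
1 - r = 1 - 0.44 = 0.56
Raise to power n:
(1 - r)^5 = 0.56^5 = 0.0550731776
Overall recovery:
R = (1 - 0.0550731776) * 100
= 94.4927%


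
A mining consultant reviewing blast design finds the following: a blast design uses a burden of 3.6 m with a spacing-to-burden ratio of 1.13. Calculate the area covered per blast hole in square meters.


First, find the spacing:
Spacing = burden * ratio = 3.6 * 1.13
= 4.068 m
Then, calculate the area:
Area = burden * spacing = 3.6 * 4.068
= 14.6448 m^2

14.6448 m^2


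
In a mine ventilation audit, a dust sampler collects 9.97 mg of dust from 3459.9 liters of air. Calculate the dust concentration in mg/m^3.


2.8816 mg/m^3

Convert liters to m^3: 1 m^3 = 1000 L
Concentration = mass / volume * 1000
= 9.97 / 3459.9 * 1000
= 0.002881586173 * 1000
= 2.8816 mg/m^3


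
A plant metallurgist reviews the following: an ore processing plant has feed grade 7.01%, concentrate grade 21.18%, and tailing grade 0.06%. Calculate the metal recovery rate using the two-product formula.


Using the two-product formula:
R = 100 * c * (f - t) / (f * (c - t))
Numerator = 100 * 21.18 * (7.01 - 0.06)
= 100 * 21.18 * 6.95
= 14720.1
Denominator = 7.01 * (21.18 - 0.06)
= 7.01 * 21.12
= 148.0512
R = 14720.1 / 148.0512
= 99.4257%

99.4257%


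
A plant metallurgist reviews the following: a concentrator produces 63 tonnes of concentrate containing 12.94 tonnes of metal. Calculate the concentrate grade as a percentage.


Grade = (metal in concentrate / concentrate mass) * 100
= (12.94 / 63) * 100
= 0.2053968254 * 100
= 20.5397%

20.5397%


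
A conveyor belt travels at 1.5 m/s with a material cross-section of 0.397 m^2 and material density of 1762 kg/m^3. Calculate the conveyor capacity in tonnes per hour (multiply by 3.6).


3777.3756 t/h

Volumetric flow = speed * area
= 1.5 * 0.397 = 0.5955 m^3/s
Mass flow = volumetric * density
= 0.5955 * 1762 = 1049.271 kg/s
Convert to t/h: multiply by 3.6
Capacity = 1049.271 * 3.6
= 3777.3756 t/h


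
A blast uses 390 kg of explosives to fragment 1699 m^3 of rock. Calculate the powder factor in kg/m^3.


Powder factor = explosive mass / rock volume
= 390 / 1699
= 0.2295 kg/m^3

0.2295 kg/m^3


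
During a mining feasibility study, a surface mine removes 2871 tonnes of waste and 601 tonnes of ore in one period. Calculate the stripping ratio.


4.777

Stripping ratio = waste tonnage / ore tonnage
= 2871 / 601
= 4.777


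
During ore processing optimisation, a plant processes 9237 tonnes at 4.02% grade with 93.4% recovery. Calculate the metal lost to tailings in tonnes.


Total metal in feed:
= 9237 * 4.02 / 100 = 371.3274 tonnes
Metal recovered:
= 371.3274 * 93.4 / 100 = 346.8197916 tonnes
Metal lost to tailings:
= 371.3274 - 346.8197916
= 24.5076 tonnes

24.5076 tonnes


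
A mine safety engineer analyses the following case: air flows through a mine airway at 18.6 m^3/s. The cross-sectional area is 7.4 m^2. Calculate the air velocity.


Velocity = flow rate / cross-sectional area
= 18.6 / 7.4
= 2.5135 m/s

2.5135 m/s


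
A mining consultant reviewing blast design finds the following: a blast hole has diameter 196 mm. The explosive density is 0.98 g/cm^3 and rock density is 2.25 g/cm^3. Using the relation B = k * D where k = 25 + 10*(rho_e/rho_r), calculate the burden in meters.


First, compute k:
rho_e / rho_r = 0.98 / 2.25 = 0.4355555556
k = 25 + 10 * 0.4355555556 = 29.35555556
Then, compute burden:
B = k * D / 1000 = 29.35555556 * 196 / 1000
= 5753.688889 / 1000
= 5.7537 m

5.7537 m


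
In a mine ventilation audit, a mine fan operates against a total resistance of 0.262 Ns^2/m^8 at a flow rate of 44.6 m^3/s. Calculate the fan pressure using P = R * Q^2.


Compute Q^2:
Q^2 = 44.6^2 = 1989.16
Compute pressure:
P = R * Q^2 = 0.262 * 1989.16
= 521.1599 Pa

521.1599 Pa


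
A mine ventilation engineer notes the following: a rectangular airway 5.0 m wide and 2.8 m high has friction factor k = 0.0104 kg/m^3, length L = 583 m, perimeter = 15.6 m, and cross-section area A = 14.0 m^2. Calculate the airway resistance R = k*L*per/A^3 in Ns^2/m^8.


0.0345 Ns^2/m^8

Compute the numerator:
k * L * per = 0.0104 * 583 * 15.6
= 94.58592
Compute the denominator:
A^3 = 14.0^3 = 2744
Resistance:
R = 94.58592 / 2744
= 0.0345 Ns^2/m^8


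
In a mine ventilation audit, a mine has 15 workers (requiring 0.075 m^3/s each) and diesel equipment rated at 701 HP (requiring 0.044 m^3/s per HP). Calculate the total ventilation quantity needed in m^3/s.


31.969 m^3/s

Airflow for workers:
Q_people = 15 * 0.075 = 1.125 m^3/s
Airflow for diesel equipment:
Q_diesel = 701 * 0.044 = 30.844 m^3/s
Total ventilation:
Q_total = 1.125 + 30.844
= 31.969 m^3/s


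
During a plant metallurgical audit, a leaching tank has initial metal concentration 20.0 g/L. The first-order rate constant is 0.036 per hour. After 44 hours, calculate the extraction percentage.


79.4847%

Compute the exponent:
-k * t = -0.036 * 44 = -1.584
Remaining concentration:
C = 20.0 * exp(-1.584)
= 20.0 * 0.2051528434
= 4.103056868 g/L
Extracted = 20.0 - 4.103056868 = 15.89694313 g/L
Extraction % = 15.89694313 / 20.0 * 100
= 79.4847%


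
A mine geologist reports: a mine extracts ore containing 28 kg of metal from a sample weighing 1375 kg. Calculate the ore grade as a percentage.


Ore grade = (metal mass / ore mass) * 100
= (28 / 1375) * 100
= 0.02036363636 * 100
= 2.0364%

2.0364%


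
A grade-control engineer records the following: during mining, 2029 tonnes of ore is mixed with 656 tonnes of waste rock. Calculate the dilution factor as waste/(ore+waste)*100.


24.432%

Total material = ore + waste
= 2029 + 656 = 2685 tonnes
Dilution = waste / total * 100
= 656 / 2685 * 100
= 0.244320298 * 100
= 24.432%


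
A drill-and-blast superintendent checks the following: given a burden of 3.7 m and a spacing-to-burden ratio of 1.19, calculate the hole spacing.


Spacing = burden * ratio
= 3.7 * 1.19
= 4.403 m

4.403 m


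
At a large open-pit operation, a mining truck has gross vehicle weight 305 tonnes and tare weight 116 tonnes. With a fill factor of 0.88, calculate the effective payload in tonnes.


166.32 tonnes

Maximum payload = gross - tare
= 305 - 116 = 189 tonnes
Effective payload = max payload * fill factor
= 189 * 0.88
= 166.32 tonnes


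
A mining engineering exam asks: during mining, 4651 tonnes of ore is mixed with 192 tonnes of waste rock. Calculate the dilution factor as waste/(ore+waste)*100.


3.9645%

Total material = ore + waste
= 4651 + 192 = 4843 tonnes
Dilution = waste / total * 100
= 192 / 4843 * 100
= 0.03964484823 * 100
= 3.9645%


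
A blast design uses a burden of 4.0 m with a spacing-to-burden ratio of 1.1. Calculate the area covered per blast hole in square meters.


17.6 m^2

First, find the spacing:
Spacing = burden * ratio = 4.0 * 1.1
= 4.4 m
Then, calculate the area:
Area = burden * spacing = 4.0 * 4.4
= 17.6 m^2


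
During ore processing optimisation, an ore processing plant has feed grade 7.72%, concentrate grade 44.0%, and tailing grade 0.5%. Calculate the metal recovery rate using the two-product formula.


Using the two-product formula:
R = 100 * c * (f - t) / (f * (c - t))
Numerator = 100 * 44.0 * (7.72 - 0.5)
= 100 * 44.0 * 7.22
= 31768.0
Denominator = 7.72 * (44.0 - 0.5)
= 7.72 * 43.5
= 335.82
R = 31768.0 / 335.82
= 94.5983%

94.5983%


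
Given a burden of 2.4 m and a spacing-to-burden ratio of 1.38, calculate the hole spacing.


Spacing = burden * ratio
= 2.4 * 1.38
= 3.312 m

3.312 m


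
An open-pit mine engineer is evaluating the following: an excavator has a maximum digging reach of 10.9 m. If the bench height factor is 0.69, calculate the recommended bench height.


7.521 m

Bench height = reach * factor
= 10.9 * 0.69
= 7.521 m


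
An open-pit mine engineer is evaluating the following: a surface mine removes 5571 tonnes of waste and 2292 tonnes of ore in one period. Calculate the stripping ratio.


Stripping ratio = waste tonnage / ore tonnage
= 5571 / 2292
= 2.4306

2.4306


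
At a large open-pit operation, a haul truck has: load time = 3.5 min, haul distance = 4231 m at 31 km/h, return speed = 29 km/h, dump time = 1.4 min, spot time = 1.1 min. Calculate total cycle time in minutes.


Convert haul speed to m/min: 31 * 1000/60 = 516.6666667 m/min
Haul time = 4231 / 516.6666667 = 8.189032258 min
Convert return speed to m/min: 29 * 1000/60 = 483.3333333 m/min
Return time = 4231 / 483.3333333 = 8.753793103 min
Total cycle time:
= 3.5 + 8.189032258 + 1.4 + 8.753793103 + 1.1
= 22.9428 min

22.9428 min


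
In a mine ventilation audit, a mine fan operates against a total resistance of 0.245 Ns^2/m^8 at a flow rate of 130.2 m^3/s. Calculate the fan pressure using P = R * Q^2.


4153.2498 Pa

Compute Q^2:
Q^2 = 130.2^2 = 16952.04
Compute pressure:
P = R * Q^2 = 0.245 * 16952.04
= 4153.2498 Pa


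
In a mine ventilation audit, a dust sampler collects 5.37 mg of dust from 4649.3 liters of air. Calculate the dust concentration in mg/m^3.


Convert liters to m^3: 1 m^3 = 1000 L
Concentration = mass / volume * 1000
= 5.37 / 4649.3 * 1000
= 0.001155012583 * 1000
= 1.155 mg/m^3

1.155 mg/m^3


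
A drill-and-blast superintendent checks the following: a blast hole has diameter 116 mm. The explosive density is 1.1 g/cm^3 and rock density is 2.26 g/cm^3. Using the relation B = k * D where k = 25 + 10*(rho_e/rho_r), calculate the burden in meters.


First, compute k:
rho_e / rho_r = 1.1 / 2.26 = 0.4867256637
k = 25 + 10 * 0.4867256637 = 29.86725664
Then, compute burden:
B = k * D / 1000 = 29.86725664 * 116 / 1000
= 3464.60177 / 1000
= 3.4646 m

3.4646 m


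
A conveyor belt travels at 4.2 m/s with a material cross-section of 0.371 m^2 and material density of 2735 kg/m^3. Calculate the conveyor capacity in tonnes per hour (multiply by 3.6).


Volumetric flow = speed * area
= 4.2 * 0.371 = 1.5582 m^3/s
Mass flow = volumetric * density
= 1.5582 * 2735 = 4261.677 kg/s
Convert to t/h: multiply by 3.6
Capacity = 4261.677 * 3.6
= 15342.0372 t/h

15342.0372 t/h


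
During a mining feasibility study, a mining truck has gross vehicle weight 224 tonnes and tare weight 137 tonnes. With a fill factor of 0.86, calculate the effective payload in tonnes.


74.82 tonnes

Maximum payload = gross - tare
= 224 - 137 = 87 tonnes
Effective payload = max payload * fill factor
= 87 * 0.86
= 74.82 tonnes


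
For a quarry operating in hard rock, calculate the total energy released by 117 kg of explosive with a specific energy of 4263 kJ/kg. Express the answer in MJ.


498.771 MJ

Energy = mass * specific_energy / 1000
= 117 * 4263 / 1000
= 498771 / 1000
= 498.771 MJ


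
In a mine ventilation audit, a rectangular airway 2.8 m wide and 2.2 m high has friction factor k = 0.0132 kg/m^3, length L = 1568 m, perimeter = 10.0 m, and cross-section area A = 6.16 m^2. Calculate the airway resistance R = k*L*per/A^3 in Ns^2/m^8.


0.8855 Ns^2/m^8

Compute the numerator:
k * L * per = 0.0132 * 1568 * 10.0
= 206.976
Compute the denominator:
A^3 = 6.16^3 = 233.744896
Resistance:
R = 206.976 / 233.744896
= 0.8855 Ns^2/m^8


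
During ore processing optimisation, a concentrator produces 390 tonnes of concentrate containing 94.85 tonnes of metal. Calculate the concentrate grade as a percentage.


24.3205%

Grade = (metal in concentrate / concentrate mass) * 100
= (94.85 / 390) * 100
= 0.2432051282 * 100
= 24.3205%


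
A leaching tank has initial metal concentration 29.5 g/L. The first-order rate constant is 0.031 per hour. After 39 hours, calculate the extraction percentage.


Compute the exponent:
-k * t = -0.031 * 39 = -1.209
Remaining concentration:
C = 29.5 * exp(-1.209)
= 29.5 * 0.2984956259
= 8.805620963 g/L
Extracted = 29.5 - 8.805620963 = 20.69437904 g/L
Extraction % = 20.69437904 / 29.5 * 100
= 70.1504%

70.1504%


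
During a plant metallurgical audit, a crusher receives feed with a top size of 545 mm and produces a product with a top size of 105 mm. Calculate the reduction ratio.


Reduction ratio = feed size / product size
= 545 / 105
= 5.1905

5.1905


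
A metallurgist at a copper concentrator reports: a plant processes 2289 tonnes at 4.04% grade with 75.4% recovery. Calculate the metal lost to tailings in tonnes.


22.749 tonnes

Total metal in feed:
= 2289 * 4.04 / 100 = 92.4756 tonnes
Metal recovered:
= 92.4756 * 75.4 / 100 = 69.7266024 tonnes
Metal lost to tailings:
= 92.4756 - 69.7266024
= 22.749 tonnes


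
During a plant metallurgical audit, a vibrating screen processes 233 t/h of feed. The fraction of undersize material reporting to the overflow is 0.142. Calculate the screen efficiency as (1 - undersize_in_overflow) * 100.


85.8%

Screen efficiency = (1 - fraction of undersize in overflow) * 100
= (1 - 0.142) * 100
= 0.858 * 100
= 85.8%


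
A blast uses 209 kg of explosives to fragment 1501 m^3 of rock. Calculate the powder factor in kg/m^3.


0.1392 kg/m^3

Powder factor = explosive mass / rock volume
= 209 / 1501
= 0.1392 kg/m^3


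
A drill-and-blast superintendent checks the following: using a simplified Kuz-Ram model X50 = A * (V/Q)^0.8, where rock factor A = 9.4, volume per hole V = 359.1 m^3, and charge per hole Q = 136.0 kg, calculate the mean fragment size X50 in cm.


20.4394 cm

Compute V/Q:
V/Q = 359.1 / 136.0 = 2.640441176
Raise to the power 0.8:
(V/Q)^0.8 = 2.640441176^0.8 = 2.174408802
Multiply by A:
X50 = 9.4 * 2.174408802
= 20.4394 cm


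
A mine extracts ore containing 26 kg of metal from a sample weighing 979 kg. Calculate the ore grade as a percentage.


Ore grade = (metal mass / ore mass) * 100
= (26 / 979) * 100
= 0.02655771195 * 100
= 2.6558%

2.6558%


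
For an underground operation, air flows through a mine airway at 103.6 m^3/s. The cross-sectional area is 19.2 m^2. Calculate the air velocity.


5.3958 m/s

Velocity = flow rate / cross-sectional area
= 103.6 / 19.2
= 5.3958 m/s


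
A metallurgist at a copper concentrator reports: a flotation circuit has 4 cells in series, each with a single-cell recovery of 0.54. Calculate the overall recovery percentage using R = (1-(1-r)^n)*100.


Complement of single-cell recovery:
1 - r = 1 - 0.54 = 0.46
Raise to power n:
(1 - r)^4 = 0.46^4 = 0.04477456
Overall recovery:
R = (1 - 0.04477456) * 100
= 95.5225%

95.5225%


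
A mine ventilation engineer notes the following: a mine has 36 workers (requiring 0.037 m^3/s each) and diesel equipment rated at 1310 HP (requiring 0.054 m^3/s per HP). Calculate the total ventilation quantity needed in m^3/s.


Airflow for workers:
Q_people = 36 * 0.037 = 1.332 m^3/s
Airflow for diesel equipment:
Q_diesel = 1310 * 0.054 = 70.74 m^3/s
Total ventilation:
Q_total = 1.332 + 70.74
= 72.072 m^3/s

72.072 m^3/s


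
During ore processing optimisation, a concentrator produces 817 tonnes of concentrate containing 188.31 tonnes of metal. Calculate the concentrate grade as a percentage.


Grade = (metal in concentrate / concentrate mass) * 100
= (188.31 / 817) * 100
= 0.2304895961 * 100
= 23.049%

23.049%


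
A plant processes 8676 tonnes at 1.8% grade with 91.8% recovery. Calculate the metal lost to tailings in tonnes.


12.8058 tonnes

Total metal in feed:
= 8676 * 1.8 / 100 = 156.168 tonnes
Metal recovered:
= 156.168 * 91.8 / 100 = 143.362224 tonnes
Metal lost to tailings:
= 156.168 - 143.362224
= 12.8058 tonnes


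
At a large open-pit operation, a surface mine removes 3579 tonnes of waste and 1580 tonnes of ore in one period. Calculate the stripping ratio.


2.2652

Stripping ratio = waste tonnage / ore tonnage
= 3579 / 1580
= 2.2652


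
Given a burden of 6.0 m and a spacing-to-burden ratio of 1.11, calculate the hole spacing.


6.66 m

Spacing = burden * ratio
= 6.0 * 1.11
= 6.66 m


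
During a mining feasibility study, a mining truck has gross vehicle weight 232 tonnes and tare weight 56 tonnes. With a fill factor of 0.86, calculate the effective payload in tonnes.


Maximum payload = gross - tare
= 232 - 56 = 176 tonnes
Effective payload = max payload * fill factor
= 176 * 0.86
= 151.36 tonnes

151.36 tonnes


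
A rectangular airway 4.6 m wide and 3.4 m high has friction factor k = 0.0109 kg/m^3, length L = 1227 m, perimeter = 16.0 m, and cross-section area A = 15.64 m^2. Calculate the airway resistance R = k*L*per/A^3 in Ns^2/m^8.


Compute the numerator:
k * L * per = 0.0109 * 1227 * 16.0
= 213.9888
Compute the denominator:
A^3 = 15.64^3 = 3825.694144
Resistance:
R = 213.9888 / 3825.694144
= 0.0559 Ns^2/m^8

0.0559 Ns^2/m^8


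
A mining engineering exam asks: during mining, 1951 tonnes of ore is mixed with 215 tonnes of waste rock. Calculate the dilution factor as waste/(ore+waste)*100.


Total material = ore + waste
= 1951 + 215 = 2166 tonnes
Dilution = waste / total * 100
= 215 / 2166 * 100
= 0.09926131117 * 100
= 9.9261%

9.9261%


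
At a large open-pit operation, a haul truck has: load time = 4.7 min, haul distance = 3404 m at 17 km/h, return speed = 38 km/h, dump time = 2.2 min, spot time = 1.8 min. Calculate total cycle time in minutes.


Convert haul speed to m/min: 17 * 1000/60 = 283.3333333 m/min
Haul time = 3404 / 283.3333333 = 12.01411765 min
Convert return speed to m/min: 38 * 1000/60 = 633.3333333 m/min
Return time = 3404 / 633.3333333 = 5.374736842 min
Total cycle time:
= 4.7 + 12.01411765 + 2.2 + 5.374736842 + 1.8
= 26.0889 min

26.0889 min


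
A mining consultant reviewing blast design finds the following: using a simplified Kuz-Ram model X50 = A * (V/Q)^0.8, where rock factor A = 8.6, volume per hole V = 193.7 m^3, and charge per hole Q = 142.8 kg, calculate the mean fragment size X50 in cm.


10.9754 cm

Compute V/Q:
V/Q = 193.7 / 142.8 = 1.356442577
Raise to the power 0.8:
(V/Q)^0.8 = 1.356442577^0.8 = 1.276207024
Multiply by A:
X50 = 8.6 * 1.276207024
= 10.9754 cm


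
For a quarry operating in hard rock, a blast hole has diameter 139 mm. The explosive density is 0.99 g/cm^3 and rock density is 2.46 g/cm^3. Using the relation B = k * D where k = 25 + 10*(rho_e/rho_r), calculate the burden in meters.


First, compute k:
rho_e / rho_r = 0.99 / 2.46 = 0.4024390244
k = 25 + 10 * 0.4024390244 = 29.02439024
Then, compute burden:
B = k * D / 1000 = 29.02439024 * 139 / 1000
= 4034.390244 / 1000
= 4.0344 m

4.0344 m


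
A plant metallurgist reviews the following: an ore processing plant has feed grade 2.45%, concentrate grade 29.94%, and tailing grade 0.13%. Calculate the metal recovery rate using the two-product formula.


95.1068%

Using the two-product formula:
R = 100 * c * (f - t) / (f * (c - t))
Numerator = 100 * 29.94 * (2.45 - 0.13)
= 100 * 29.94 * 2.32
= 6946.08
Denominator = 2.45 * (29.94 - 0.13)
= 2.45 * 29.81
= 73.0345
R = 6946.08 / 73.0345
= 95.1068%


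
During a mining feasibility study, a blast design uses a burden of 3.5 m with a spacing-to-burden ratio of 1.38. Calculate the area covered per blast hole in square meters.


First, find the spacing:
Spacing = burden * ratio = 3.5 * 1.38
= 4.83 m
Then, calculate the area:
Area = burden * spacing = 3.5 * 4.83
= 16.905 m^2

16.905 m^2


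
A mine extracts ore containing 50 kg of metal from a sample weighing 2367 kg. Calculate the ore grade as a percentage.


Ore grade = (metal mass / ore mass) * 100
= (50 / 2367) * 100
= 0.02112378538 * 100
= 2.1124%

2.1124%


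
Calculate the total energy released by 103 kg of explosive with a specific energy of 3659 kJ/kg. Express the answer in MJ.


376.877 MJ

Energy = mass * specific_energy / 1000
= 103 * 3659 / 1000
= 376877 / 1000
= 376.877 MJ


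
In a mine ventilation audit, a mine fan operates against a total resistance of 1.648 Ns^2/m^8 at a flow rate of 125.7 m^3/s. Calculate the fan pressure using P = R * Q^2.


26039.2075 Pa

Compute Q^2:
Q^2 = 125.7^2 = 15800.49
Compute pressure:
P = R * Q^2 = 1.648 * 15800.49
= 26039.2075 Pa


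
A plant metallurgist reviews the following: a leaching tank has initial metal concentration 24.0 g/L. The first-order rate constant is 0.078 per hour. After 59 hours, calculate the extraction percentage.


98.9968%

Compute the exponent:
-k * t = -0.078 * 59 = -4.602
Remaining concentration:
C = 24.0 * exp(-4.602)
= 24.0 * 0.01003175216
= 0.2407620519 g/L
Extracted = 24.0 - 0.2407620519 = 23.75923795 g/L
Extraction % = 23.75923795 / 24.0 * 100
= 98.9968%


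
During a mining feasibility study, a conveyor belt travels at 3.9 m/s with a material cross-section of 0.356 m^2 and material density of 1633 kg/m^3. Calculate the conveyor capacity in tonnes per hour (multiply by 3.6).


8162.1259 t/h

Volumetric flow = speed * area
= 3.9 * 0.356 = 1.3884 m^3/s
Mass flow = volumetric * density
= 1.3884 * 1633 = 2267.2572 kg/s
Convert to t/h: multiply by 3.6
Capacity = 2267.2572 * 3.6
= 8162.1259 t/h


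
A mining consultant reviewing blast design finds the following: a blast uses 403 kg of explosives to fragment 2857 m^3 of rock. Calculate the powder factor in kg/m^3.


Powder factor = explosive mass / rock volume
= 403 / 2857
= 0.1411 kg/m^3

0.1411 kg/m^3


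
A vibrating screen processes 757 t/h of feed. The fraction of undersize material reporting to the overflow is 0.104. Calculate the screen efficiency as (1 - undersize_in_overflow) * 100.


89.6%

Screen efficiency = (1 - fraction of undersize in overflow) * 100
= (1 - 0.104) * 100
= 0.896 * 100
= 89.6%


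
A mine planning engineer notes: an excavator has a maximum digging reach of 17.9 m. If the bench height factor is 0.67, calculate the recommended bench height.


11.993 m

Bench height = reach * factor
= 17.9 * 0.67
= 11.993 m


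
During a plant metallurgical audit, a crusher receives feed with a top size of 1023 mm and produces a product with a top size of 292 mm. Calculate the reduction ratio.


Reduction ratio = feed size / product size
= 1023 / 292
= 3.5034

3.5034


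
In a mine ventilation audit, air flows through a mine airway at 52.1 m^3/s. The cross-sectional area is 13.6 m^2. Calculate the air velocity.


3.8309 m/s

Velocity = flow rate / cross-sectional area
= 52.1 / 13.6
= 3.8309 m/s


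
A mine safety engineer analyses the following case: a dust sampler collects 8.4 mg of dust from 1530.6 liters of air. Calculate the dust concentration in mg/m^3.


Convert liters to m^3: 1 m^3 = 1000 L
Concentration = mass / volume * 1000
= 8.4 / 1530.6 * 1000
= 0.005488043904 * 1000
= 5.488 mg/m^3

5.488 mg/m^3


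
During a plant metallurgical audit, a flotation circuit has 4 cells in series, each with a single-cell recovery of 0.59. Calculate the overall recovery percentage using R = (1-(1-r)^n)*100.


Complement of single-cell recovery:
1 - r = 1 - 0.59 = 0.41
Raise to power n:
(1 - r)^4 = 0.41^4 = 0.02825761
Overall recovery:
R = (1 - 0.02825761) * 100
= 97.1742%

97.1742%


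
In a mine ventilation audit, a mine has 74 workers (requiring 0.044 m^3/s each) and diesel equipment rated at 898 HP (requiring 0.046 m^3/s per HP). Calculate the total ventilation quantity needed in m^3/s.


44.564 m^3/s

Airflow for workers:
Q_people = 74 * 0.044 = 3.256 m^3/s
Airflow for diesel equipment:
Q_diesel = 898 * 0.046 = 41.308 m^3/s
Total ventilation:
Q_total = 3.256 + 41.308
= 44.564 m^3/s


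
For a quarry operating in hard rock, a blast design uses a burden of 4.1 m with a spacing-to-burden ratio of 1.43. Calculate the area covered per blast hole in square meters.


First, find the spacing:
Spacing = burden * ratio = 4.1 * 1.43
= 5.863 m
Then, calculate the area:
Area = burden * spacing = 4.1 * 5.863
= 24.0383 m^2

24.0383 m^2


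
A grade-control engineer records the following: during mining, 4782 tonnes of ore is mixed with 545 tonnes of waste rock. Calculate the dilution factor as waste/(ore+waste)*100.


10.2309%

Total material = ore + waste
= 4782 + 545 = 5327 tonnes
Dilution = waste / total * 100
= 545 / 5327 * 100
= 0.1023089919 * 100
= 10.2309%


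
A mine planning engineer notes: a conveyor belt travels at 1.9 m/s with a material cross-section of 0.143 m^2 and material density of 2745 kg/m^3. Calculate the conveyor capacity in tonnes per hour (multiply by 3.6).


Volumetric flow = speed * area
= 1.9 * 0.143 = 0.2717 m^3/s
Mass flow = volumetric * density
= 0.2717 * 2745 = 745.8165 kg/s
Convert to t/h: multiply by 3.6
Capacity = 745.8165 * 3.6
= 2684.9394 t/h

2684.9394 t/h


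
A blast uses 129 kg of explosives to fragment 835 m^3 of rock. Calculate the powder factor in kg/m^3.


0.1545 kg/m^3

Powder factor = explosive mass / rock volume
= 129 / 835
= 0.1545 kg/m^3


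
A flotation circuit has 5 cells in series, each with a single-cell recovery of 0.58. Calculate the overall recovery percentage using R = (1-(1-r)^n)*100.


Complement of single-cell recovery:
1 - r = 1 - 0.58 = 0.42
Raise to power n:
(1 - r)^5 = 0.42^5 = 0.0130691232
Overall recovery:
R = (1 - 0.0130691232) * 100
= 98.6931%

98.6931%


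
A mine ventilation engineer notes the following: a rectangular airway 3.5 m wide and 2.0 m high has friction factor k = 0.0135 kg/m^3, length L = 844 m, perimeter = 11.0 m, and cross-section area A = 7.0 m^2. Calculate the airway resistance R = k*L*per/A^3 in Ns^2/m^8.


Compute the numerator:
k * L * per = 0.0135 * 844 * 11.0
= 125.334
Compute the denominator:
A^3 = 7.0^3 = 343
Resistance:
R = 125.334 / 343
= 0.3654 Ns^2/m^8

0.3654 Ns^2/m^8


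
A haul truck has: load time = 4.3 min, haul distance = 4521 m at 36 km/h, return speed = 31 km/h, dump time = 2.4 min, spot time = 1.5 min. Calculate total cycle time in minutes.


Convert haul speed to m/min: 36 * 1000/60 = 600 m/min
Haul time = 4521 / 600 = 7.535 min
Convert return speed to m/min: 31 * 1000/60 = 516.6666667 m/min
Return time = 4521 / 516.6666667 = 8.750322581 min
Total cycle time:
= 4.3 + 7.535 + 2.4 + 8.750322581 + 1.5
= 24.4853 min

24.4853 min


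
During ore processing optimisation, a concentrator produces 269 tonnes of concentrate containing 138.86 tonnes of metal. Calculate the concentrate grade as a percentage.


Grade = (metal in concentrate / concentrate mass) * 100
= (138.86 / 269) * 100
= 0.5162081784 * 100
= 51.6208%

51.6208%


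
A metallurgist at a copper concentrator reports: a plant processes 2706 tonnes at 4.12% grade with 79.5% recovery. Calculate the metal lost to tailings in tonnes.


22.8549 tonnes

Total metal in feed:
= 2706 * 4.12 / 100 = 111.4872 tonnes
Metal recovered:
= 111.4872 * 79.5 / 100 = 88.632324 tonnes
Metal lost to tailings:
= 111.4872 - 88.632324
= 22.8549 tonnes


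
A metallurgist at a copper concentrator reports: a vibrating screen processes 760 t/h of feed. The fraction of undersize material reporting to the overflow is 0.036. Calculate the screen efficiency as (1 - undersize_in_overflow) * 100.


Screen efficiency = (1 - fraction of undersize in overflow) * 100
= (1 - 0.036) * 100
= 0.964 * 100
= 96.4%

96.4%


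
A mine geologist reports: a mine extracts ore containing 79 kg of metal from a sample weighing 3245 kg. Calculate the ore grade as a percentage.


2.4345%

Ore grade = (metal mass / ore mass) * 100
= (79 / 3245) * 100
= 0.02434514638 * 100
= 2.4345%


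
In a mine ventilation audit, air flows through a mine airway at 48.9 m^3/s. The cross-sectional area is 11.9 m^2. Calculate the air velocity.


Velocity = flow rate / cross-sectional area
= 48.9 / 11.9
= 4.1092 m/s

4.1092 m/s


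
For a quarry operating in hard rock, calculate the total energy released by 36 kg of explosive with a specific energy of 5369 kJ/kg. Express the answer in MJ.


193.284 MJ

Energy = mass * specific_energy / 1000
= 36 * 5369 / 1000
= 193284 / 1000
= 193.284 MJ


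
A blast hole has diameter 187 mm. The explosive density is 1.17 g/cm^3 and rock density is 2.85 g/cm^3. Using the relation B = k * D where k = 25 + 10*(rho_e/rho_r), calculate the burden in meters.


First, compute k:
rho_e / rho_r = 1.17 / 2.85 = 0.4105263158
k = 25 + 10 * 0.4105263158 = 29.10526316
Then, compute burden:
B = k * D / 1000 = 29.10526316 * 187 / 1000
= 5442.684211 / 1000
= 5.4427 m

5.4427 m


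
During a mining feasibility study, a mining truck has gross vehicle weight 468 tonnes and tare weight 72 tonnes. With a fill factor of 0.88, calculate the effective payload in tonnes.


348.48 tonnes

Maximum payload = gross - tare
= 468 - 72 = 396 tonnes
Effective payload = max payload * fill factor
= 396 * 0.88
= 348.48 tonnes


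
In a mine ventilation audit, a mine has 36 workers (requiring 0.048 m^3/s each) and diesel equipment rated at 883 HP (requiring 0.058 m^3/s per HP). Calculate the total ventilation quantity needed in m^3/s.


52.942 m^3/s

Airflow for workers:
Q_people = 36 * 0.048 = 1.728 m^3/s
Airflow for diesel equipment:
Q_diesel = 883 * 0.058 = 51.214 m^3/s
Total ventilation:
Q_total = 1.728 + 51.214
= 52.942 m^3/s


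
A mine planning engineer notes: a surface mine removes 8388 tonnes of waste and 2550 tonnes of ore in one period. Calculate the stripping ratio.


Stripping ratio = waste tonnage / ore tonnage
= 8388 / 2550
= 3.2894

3.2894


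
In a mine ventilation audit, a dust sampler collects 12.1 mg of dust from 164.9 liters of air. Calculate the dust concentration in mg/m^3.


73.3778 mg/m^3

Convert liters to m^3: 1 m^3 = 1000 L
Concentration = mass / volume * 1000
= 12.1 / 164.9 * 1000
= 0.07337780473 * 1000
= 73.3778 mg/m^3


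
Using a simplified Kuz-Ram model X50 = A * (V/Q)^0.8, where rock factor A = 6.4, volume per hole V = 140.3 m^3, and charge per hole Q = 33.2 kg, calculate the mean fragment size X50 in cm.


Compute V/Q:
V/Q = 140.3 / 33.2 = 4.225903614
Raise to the power 0.8:
(V/Q)^0.8 = 4.225903614^0.8 = 3.167638916
Multiply by A:
X50 = 6.4 * 3.167638916
= 20.2729 cm

20.2729 cm


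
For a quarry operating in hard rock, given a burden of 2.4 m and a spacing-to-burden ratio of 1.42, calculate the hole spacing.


3.408 m

Spacing = burden * ratio
= 2.4 * 1.42
= 3.408 m


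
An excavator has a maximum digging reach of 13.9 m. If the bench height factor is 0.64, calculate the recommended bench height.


8.896 m

Bench height = reach * factor
= 13.9 * 0.64
= 8.896 m


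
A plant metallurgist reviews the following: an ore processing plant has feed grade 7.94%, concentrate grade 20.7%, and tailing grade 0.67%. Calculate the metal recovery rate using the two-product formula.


94.6244%

Using the two-product formula:
R = 100 * c * (f - t) / (f * (c - t))
Numerator = 100 * 20.7 * (7.94 - 0.67)
= 100 * 20.7 * 7.27
= 15048.9
Denominator = 7.94 * (20.7 - 0.67)
= 7.94 * 20.03
= 159.0382
R = 15048.9 / 159.0382
= 94.6244%


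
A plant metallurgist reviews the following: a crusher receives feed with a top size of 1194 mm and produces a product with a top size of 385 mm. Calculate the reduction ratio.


3.1013

Reduction ratio = feed size / product size
= 1194 / 385
= 3.1013


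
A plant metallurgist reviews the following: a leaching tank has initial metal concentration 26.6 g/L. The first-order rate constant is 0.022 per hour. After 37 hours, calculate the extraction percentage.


55.6918%

Compute the exponent:
-k * t = -0.022 * 37 = -0.814
Remaining concentration:
C = 26.6 * exp(-0.814)
= 26.6 * 0.4430821881
= 11.7859862 g/L
Extracted = 26.6 - 11.7859862 = 14.8140138 g/L
Extraction % = 14.8140138 / 26.6 * 100
= 55.6918%


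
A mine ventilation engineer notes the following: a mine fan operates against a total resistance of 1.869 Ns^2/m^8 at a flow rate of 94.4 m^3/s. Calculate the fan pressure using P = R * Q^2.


Compute Q^2:
Q^2 = 94.4^2 = 8911.36
Compute pressure:
P = R * Q^2 = 1.869 * 8911.36
= 16655.3318 Pa

16655.3318 Pa


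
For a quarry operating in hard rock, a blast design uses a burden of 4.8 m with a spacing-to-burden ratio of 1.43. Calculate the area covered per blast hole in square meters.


First, find the spacing:
Spacing = burden * ratio = 4.8 * 1.43
= 6.864 m
Then, calculate the area:
Area = burden * spacing = 4.8 * 6.864
= 32.9472 m^2

32.9472 m^2


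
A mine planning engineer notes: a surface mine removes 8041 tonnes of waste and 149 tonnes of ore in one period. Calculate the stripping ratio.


Stripping ratio = waste tonnage / ore tonnage
= 8041 / 149
= 53.9664

53.9664


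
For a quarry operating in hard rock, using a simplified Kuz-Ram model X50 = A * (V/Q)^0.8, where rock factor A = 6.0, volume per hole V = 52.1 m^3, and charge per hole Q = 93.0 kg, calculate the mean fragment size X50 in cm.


3.7743 cm

Compute V/Q:
V/Q = 52.1 / 93.0 = 0.5602150538
Raise to the power 0.8:
(V/Q)^0.8 = 0.5602150538^0.8 = 0.6290480491
Multiply by A:
X50 = 6.0 * 0.6290480491
= 3.7743 cm


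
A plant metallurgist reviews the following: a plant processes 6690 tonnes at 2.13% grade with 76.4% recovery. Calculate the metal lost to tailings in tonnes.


33.6293 tonnes

Total metal in feed:
= 6690 * 2.13 / 100 = 142.497 tonnes
Metal recovered:
= 142.497 * 76.4 / 100 = 108.867708 tonnes
Metal lost to tailings:
= 142.497 - 108.867708
= 33.6293 tonnes


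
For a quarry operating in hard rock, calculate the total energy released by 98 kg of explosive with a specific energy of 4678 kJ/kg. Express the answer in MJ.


Energy = mass * specific_energy / 1000
= 98 * 4678 / 1000
= 458444 / 1000
= 458.444 MJ

458.444 MJ


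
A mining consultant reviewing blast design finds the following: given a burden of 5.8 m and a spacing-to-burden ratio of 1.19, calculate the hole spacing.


Spacing = burden * ratio
= 5.8 * 1.19
= 6.902 m

6.902 m


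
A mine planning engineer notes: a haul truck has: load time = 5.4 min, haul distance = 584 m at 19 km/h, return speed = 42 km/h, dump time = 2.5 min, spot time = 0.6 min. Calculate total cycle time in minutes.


Convert haul speed to m/min: 19 * 1000/60 = 316.6666667 m/min
Haul time = 584 / 316.6666667 = 1.844210526 min
Convert return speed to m/min: 42 * 1000/60 = 700 m/min
Return time = 584 / 700 = 0.8342857143 min
Total cycle time:
= 5.4 + 1.844210526 + 2.5 + 0.8342857143 + 0.6
= 11.1785 min

11.1785 min


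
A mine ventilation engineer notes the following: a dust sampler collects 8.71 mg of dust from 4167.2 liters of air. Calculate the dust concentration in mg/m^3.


Convert liters to m^3: 1 m^3 = 1000 L
Concentration = mass / volume * 1000
= 8.71 / 4167.2 * 1000
= 0.002090132463 * 1000
= 2.0901 mg/m^3

2.0901 mg/m^3


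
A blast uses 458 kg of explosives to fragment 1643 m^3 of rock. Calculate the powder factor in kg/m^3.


Powder factor = explosive mass / rock volume
= 458 / 1643
= 0.2788 kg/m^3

0.2788 kg/m^3


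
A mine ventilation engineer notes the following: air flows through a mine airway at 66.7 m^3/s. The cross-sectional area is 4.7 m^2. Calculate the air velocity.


14.1915 m/s

Velocity = flow rate / cross-sectional area
= 66.7 / 4.7
= 14.1915 m/s


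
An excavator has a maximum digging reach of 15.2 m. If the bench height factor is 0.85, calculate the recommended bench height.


12.92 m

Bench height = reach * factor
= 15.2 * 0.85
= 12.92 m


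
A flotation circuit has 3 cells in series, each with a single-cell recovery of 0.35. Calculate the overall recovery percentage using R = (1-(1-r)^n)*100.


72.5375%

Complement of single-cell recovery:
1 - r = 1 - 0.35 = 0.65
Raise to power n:
(1 - r)^3 = 0.65^3 = 0.274625
Overall recovery:
R = (1 - 0.274625) * 100
= 72.5375%


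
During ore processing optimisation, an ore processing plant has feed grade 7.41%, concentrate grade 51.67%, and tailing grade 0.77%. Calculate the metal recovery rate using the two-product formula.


90.9642%

Using the two-product formula:
R = 100 * c * (f - t) / (f * (c - t))
Numerator = 100 * 51.67 * (7.41 - 0.77)
= 100 * 51.67 * 6.64
= 34308.88
Denominator = 7.41 * (51.67 - 0.77)
= 7.41 * 50.9
= 377.169
R = 34308.88 / 377.169
= 90.9642%


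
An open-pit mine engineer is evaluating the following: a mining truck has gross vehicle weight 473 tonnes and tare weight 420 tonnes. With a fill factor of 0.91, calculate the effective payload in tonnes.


Maximum payload = gross - tare
= 473 - 420 = 53 tonnes
Effective payload = max payload * fill factor
= 53 * 0.91
= 48.23 tonnes

48.23 tonnes


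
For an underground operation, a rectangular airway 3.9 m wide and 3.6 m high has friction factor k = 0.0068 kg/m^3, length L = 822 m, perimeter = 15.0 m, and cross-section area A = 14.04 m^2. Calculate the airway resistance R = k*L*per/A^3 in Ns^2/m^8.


Compute the numerator:
k * L * per = 0.0068 * 822 * 15.0
= 83.844
Compute the denominator:
A^3 = 14.04^3 = 2767.587264
Resistance:
R = 83.844 / 2767.587264
= 0.0303 Ns^2/m^8

0.0303 Ns^2/m^8


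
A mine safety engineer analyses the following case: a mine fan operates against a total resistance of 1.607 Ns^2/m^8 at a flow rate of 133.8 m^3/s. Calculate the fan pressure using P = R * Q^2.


28769.2211 Pa

Compute Q^2:
Q^2 = 133.8^2 = 17902.44
Compute pressure:
P = R * Q^2 = 1.607 * 17902.44
= 28769.2211 Pa


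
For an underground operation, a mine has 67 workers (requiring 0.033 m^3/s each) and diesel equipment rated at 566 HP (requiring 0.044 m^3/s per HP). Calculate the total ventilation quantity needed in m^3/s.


Airflow for workers:
Q_people = 67 * 0.033 = 2.211 m^3/s
Airflow for diesel equipment:
Q_diesel = 566 * 0.044 = 24.904 m^3/s
Total ventilation:
Q_total = 2.211 + 24.904
= 27.115 m^3/s

27.115 m^3/s


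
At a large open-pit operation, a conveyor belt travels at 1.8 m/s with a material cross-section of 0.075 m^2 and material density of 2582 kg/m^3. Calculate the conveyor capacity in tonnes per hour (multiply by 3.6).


1254.852 t/h

Volumetric flow = speed * area
= 1.8 * 0.075 = 0.135 m^3/s
Mass flow = volumetric * density
= 0.135 * 2582 = 348.57 kg/s
Convert to t/h: multiply by 3.6
Capacity = 348.57 * 3.6
= 1254.852 t/h
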